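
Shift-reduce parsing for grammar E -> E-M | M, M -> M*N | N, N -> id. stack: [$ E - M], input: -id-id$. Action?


handle 'E-M' on top; lookahead ∈ FOLLOW(E) = {-, $}
Action: reduce (E -> E-M)


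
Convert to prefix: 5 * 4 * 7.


left-to-right (same/higher precedence on left): tree is (* (* 5 4) 7)
Prefix: * * 5 4 7


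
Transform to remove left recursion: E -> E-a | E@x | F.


Left-recursive alternatives: E-a, E@x; non-recursive: F
Introduce E': E -> FE', E' -> -aE' | @xE' | ε


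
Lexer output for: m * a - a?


Scan left to right, longest-match per lexeme
Tokens: ID(m), OP(*), ID(a), OP(-), ID(a)


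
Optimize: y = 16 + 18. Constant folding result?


16 + 18 = 34 at compile time
Optimized: y = 34


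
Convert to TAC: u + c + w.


Break into single-operator statements:
t1 = u + c
t2 = t1 + w


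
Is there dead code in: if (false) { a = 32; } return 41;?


condition is constant false, so the whole block is unreachable
Dead: 'if (false) { a = 32; }'


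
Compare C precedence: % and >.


'%' is multiplicative (level 10); '>' is relational (level 7)
Higher level binds tighter
'%' has higher precedence than '>'


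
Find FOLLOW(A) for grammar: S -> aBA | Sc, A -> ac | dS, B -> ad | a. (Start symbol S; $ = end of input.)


$ ∈ FOLLOW(S). For each A -> αBβ: add FIRST(β)\{ε} to FOLLOW(B); if β nullable, add FOLLOW(A).
FOLLOW(A) = {$, c}


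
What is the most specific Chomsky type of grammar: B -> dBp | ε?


Single nonterminal LHS, but d^n p^n is not regular
Classification: Type 2 (Context-Free)


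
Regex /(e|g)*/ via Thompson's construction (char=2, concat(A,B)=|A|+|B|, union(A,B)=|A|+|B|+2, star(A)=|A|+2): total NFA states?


Syntax tree has 2 char leaf(s), 1 union(s), 1 star(s)
chars contribute 2×2 = 4; each union adds +2; each star adds +2
Total: 4 + 2 + 2 = 8 states


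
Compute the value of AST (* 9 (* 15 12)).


Evaluate inner: (* 15 12) = 180
Evaluate root: (* 9 180) = 1620
Result: 1620


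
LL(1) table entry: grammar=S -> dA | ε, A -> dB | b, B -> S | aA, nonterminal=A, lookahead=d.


For [A, d]: 'd' ∈ FIRST(dB)
Entry: A -> dB


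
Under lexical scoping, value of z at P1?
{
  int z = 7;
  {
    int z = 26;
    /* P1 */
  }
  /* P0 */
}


z declared in the same block as P1
z = 26


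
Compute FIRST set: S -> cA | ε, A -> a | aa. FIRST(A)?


Per alternative of A: FIRST(a) = {a}; FIRST(aa) = {a}
FIRST(A) = {a}


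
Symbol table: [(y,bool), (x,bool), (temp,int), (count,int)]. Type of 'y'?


Lookup 'y' → type bool


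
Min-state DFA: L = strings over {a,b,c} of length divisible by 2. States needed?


Track length mod 2: states 0..1, accept at 0
Minimal DFA: 2 states


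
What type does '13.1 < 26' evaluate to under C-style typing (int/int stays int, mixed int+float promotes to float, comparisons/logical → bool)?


Operand types: float < int
Rule: comparison yields bool
Result type: bool


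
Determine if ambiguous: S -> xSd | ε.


balanced x^n…d^n: each string has a unique parse
Unambiguous


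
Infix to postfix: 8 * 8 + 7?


Left to right (same or higher precedence on left)
Postfix: 8 8 * 7 +


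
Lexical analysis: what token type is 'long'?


Pattern: reserved word
Type: KEYWORD


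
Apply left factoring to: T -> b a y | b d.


Common prefix: 'b'
Factored: T -> b T', T' -> a y | d


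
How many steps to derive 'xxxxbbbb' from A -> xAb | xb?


Derivation: A => xAb => xxAbb => xxxAbbb => xxxxbbbb
Steps: 4


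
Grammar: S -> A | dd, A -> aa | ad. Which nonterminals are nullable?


A nonterminal is nullable iff some alternative derives ε (directly, or every symbol in it is nullable)
Nullable: {}


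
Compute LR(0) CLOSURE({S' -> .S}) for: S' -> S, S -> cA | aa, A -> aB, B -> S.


Start: S' -> .S
For each item with dot before a nonterminal B, add B -> .γ for every B-production
Closure: [S' -> .S, S -> .cA, S -> .aa]


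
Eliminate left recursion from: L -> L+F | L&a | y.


Left-recursive alternatives: L+F, L&a; non-recursive: y
Introduce L': L -> yL', L' -> +FL' | &aL' | ε


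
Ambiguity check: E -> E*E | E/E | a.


'a*a/a' has two parse trees (no precedence encoded between * and /)
Ambiguous


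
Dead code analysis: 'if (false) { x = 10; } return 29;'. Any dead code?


condition is constant false, so the whole block is unreachable
Dead: 'if (false) { x = 10; }'


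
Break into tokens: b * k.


Scan left to right, longest-match per lexeme
Tokens: ID(b), OP(*), ID(k)


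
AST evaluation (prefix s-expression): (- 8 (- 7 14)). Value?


Evaluate inner: (- 7 14) = -7
Evaluate root: (- 8 -7) = 15
Result: 15


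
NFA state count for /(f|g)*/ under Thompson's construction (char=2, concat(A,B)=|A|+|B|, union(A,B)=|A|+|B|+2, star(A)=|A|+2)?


Syntax tree has 2 char leaf(s), 1 union(s), 1 star(s)
chars contribute 2×2 = 4; each union adds +2; each star adds +2
Total: 4 + 2 + 2 = 8 states


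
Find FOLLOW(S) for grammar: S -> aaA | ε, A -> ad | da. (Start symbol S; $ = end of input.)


$ ∈ FOLLOW(S). For each A -> αBβ: add FIRST(β)\{ε} to FOLLOW(B); if β nullable, add FOLLOW(A).
FOLLOW(S) = {$}


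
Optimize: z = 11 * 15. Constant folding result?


11 * 15 = 165 at compile time
Optimized: z = 165


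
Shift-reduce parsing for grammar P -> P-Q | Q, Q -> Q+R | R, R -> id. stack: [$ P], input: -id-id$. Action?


shift '-' to continue P -> P-Q
Action: shift


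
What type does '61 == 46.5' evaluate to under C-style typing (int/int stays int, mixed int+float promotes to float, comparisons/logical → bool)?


Operand types: int == float
Rule: comparison yields bool
Result type: bool


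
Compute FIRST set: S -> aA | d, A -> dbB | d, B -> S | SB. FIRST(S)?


Per alternative of S: FIRST(aA) = {a}; FIRST(d) = {d}
FIRST(S) = {a, d}


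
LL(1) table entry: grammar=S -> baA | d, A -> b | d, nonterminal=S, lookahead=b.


For [S, b]: 'b' ∈ FIRST(baA)
Entry: S -> baA


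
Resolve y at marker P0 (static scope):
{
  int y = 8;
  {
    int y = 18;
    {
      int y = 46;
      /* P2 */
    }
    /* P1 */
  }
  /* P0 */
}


y declared in the same block as P0
y = 8


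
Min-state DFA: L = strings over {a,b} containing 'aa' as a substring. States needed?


KMP-style automaton: 2 progress states + 1 absorbing accept = 3
Minimal DFA: 3 states


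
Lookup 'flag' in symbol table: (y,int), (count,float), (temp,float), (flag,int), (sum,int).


Lookup 'flag' → type int


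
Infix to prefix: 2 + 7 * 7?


'*' binds tighter: tree is (+ 2 (* 7 7))
Prefix: + 2 * 7 7


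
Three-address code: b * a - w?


Break into single-operator statements:
t1 = b * a
t2 = t1 - w


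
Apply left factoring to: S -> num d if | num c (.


Common prefix: 'num'
Factored: S -> num S', S' -> d if | c (


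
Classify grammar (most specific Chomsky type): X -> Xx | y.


Left-linear: every RHS is a terminal or one nonterminal followed by a terminal
Classification: Type 3 (Regular)


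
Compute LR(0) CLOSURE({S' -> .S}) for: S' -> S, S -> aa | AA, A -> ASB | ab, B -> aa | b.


Start: S' -> .S
For each item with dot before a nonterminal B, add B -> .γ for every B-production
Closure: [S' -> .S, S -> .aa, S -> .AA, A -> .ASB, A -> .ab]


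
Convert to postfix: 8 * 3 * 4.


Left to right (same or higher precedence on left)
Postfix: 8 3 * 4 *


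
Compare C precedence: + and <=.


'+' is additive (level 9); '<=' is relational (level 7)
Higher level binds tighter
'+' has higher precedence than '<='


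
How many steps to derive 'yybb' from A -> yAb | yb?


Derivation: A => yAb => yybb
Steps: 2


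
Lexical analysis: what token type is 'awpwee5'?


Pattern: letter/underscore followed by alphanumerics, not a keyword
Type: IDENTIFIER


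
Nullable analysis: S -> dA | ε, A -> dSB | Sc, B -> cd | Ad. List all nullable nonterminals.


A nonterminal is nullable iff some alternative derives ε (directly, or every symbol in it is nullable)
Nullable: {S}


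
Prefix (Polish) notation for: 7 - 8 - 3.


left-to-right (same/higher precedence on left): tree is (- (- 7 8) 3)
Prefix: - - 7 8 3


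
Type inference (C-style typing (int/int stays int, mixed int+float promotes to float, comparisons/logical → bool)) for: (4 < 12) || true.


Operand types: bool || bool
Rule: logical operators take bool operands and yield bool
Result type: bool


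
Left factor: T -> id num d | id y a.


Common prefix: 'id'
Factored: T -> id T', T' -> num d | y a


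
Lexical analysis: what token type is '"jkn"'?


Pattern: double-quoted sequence
Type: STRING_LITERAL


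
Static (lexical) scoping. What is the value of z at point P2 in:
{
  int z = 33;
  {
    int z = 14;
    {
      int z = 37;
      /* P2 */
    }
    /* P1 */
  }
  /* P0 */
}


z declared in the same block as P2
z = 37


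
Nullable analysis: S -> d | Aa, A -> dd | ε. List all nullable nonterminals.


A nonterminal is nullable iff some alternative derives ε (directly, or every symbol in it is nullable)
Nullable: {A}


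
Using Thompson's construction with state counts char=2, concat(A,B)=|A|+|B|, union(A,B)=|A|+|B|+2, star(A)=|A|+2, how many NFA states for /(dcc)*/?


Syntax tree has 3 char leaf(s), 0 union(s), 1 star(s)
chars contribute 3×2 = 6; each union adds +2; each star adds +2
Total: 6 + 0 + 2 = 8 states


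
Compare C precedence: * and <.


'*' is multiplicative (level 10); '<' is relational (level 7)
Higher level binds tighter
'*' has higher precedence than '<'


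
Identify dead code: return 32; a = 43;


statement follows a return and is unreachable
Dead: 'a = 43'


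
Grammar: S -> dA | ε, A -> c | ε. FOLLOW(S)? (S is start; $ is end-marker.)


$ ∈ FOLLOW(S). For each A -> αBβ: add FIRST(β)\{ε} to FOLLOW(B); if β nullable, add FOLLOW(A).
FOLLOW(S) = {$}


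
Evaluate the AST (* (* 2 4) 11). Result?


Evaluate inner: (* 2 4) = 8
Evaluate root: (* 8 11) = 88
Result: 88


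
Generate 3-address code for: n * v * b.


Break into single-operator statements:
t1 = n * v
t2 = t1 * b


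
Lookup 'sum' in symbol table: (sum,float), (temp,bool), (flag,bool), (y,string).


Lookup 'sum' → type float


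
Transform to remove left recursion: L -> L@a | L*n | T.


Left-recursive alternatives: L@a, L*n; non-recursive: T
Introduce L': L -> TL', L' -> @aL' | *nL' | ε


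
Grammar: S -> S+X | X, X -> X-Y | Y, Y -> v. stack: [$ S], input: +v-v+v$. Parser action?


shift '+' to continue S -> S+X
Action: shift


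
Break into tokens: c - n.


Scan left to right, longest-match per lexeme
Tokens: ID(c), OP(-), ID(n)


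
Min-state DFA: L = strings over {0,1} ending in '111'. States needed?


Track the longest suffix of input matching a prefix of '111': 4 classes (prefixes of length 0..3)
Minimal DFA: 4 states


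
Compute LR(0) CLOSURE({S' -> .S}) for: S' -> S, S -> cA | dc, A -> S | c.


Start: S' -> .S
For each item with dot before a nonterminal B, add B -> .γ for every B-production
Closure: [S' -> .S, S -> .cA, S -> .dc]


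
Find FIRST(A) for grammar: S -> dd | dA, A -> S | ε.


Per alternative of A: FIRST(S) = {d}; FIRST(ε) = {ε}
FIRST(A) = {d, ε}


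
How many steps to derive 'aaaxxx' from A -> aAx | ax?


Derivation: A => aAx => aaAxx => aaaxxx
Steps: 3


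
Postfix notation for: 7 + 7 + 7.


Left to right (same or higher precedence on left)
Postfix: 7 7 + 7 +


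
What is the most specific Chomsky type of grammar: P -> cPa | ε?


Single nonterminal LHS, but c^n a^n is not regular
Classification: Type 2 (Context-Free)


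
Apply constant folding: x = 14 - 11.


14 - 11 = 3 at compile time
Optimized: x = 3


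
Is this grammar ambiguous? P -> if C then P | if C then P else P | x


dangling else: 'if C then if C then x else x' parses two ways
Ambiguous


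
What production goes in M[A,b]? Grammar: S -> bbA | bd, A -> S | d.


For [A, b]: 'b' ∈ FIRST(S)
Entry: A -> S


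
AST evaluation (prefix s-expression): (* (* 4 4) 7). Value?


Evaluate inner: (* 4 4) = 16
Evaluate root: (* 16 7) = 112
Result: 112


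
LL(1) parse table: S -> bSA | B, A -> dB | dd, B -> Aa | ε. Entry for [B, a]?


For [B, a]: ε is nullable and 'a' ∈ FOLLOW(B)
Entry: B -> ε


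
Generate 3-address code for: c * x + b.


Break into single-operator statements:
t1 = c * x
t2 = t1 + b


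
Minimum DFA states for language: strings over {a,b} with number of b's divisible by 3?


Track (count of b) mod 3: states 0..2, accept at 0
Minimal DFA: 3 states


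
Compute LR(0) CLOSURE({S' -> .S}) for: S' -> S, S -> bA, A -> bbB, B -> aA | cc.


Start: S' -> .S
For each item with dot before a nonterminal B, add B -> .γ for every B-production
Closure: [S' -> .S, S -> .bA]


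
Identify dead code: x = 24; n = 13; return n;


x is assigned but never read
Dead: 'x = 24'


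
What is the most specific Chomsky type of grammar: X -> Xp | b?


Left-linear: every RHS is a terminal or one nonterminal followed by a terminal
Classification: Type 3 (Regular)


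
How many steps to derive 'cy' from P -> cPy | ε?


Derivation: P => cPy => cy
Steps: 2


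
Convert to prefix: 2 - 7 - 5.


left-to-right (same/higher precedence on left): tree is (- (- 2 7) 5)
Prefix: - - 2 7 5


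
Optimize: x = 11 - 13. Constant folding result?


11 - 13 = -2 at compile time
Optimized: x = -2


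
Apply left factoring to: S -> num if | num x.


Common prefix: 'num'
Factored: S -> num S', S' -> if | x


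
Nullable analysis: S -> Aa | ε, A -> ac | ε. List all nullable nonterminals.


A nonterminal is nullable iff some alternative derives ε (directly, or every symbol in it is nullable)
Nullable: {A, S}


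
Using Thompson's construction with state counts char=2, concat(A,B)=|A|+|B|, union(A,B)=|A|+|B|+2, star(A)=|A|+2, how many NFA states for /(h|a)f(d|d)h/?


Syntax tree has 6 char leaf(s), 2 union(s), 0 star(s)
chars contribute 6×2 = 12; each union adds +2; each star adds +2
Total: 12 + 4 + 0 = 16 states


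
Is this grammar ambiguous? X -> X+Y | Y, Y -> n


precedence layered via separate nonterminal Y: deterministic
Unambiguous


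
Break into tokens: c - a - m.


Scan left to right, longest-match per lexeme
Tokens: ID(c), OP(-), ID(a), OP(-), ID(m)


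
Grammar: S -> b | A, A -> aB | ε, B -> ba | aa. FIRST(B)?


Per alternative of B: FIRST(ba) = {b}; FIRST(aa) = {a}
FIRST(B) = {a, b}


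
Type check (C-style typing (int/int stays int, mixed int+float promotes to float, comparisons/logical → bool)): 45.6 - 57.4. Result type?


Operand types: float - float
Rule: mixed int/float promotes to float; int/int stays int
Result type: float


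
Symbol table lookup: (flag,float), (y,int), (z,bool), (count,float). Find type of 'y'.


Lookup 'y' → type int


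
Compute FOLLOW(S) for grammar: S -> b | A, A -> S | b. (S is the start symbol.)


$ ∈ FOLLOW(S). For each A -> αBβ: add FIRST(β)\{ε} to FOLLOW(B); if β nullable, add FOLLOW(A).
FOLLOW(S) = {$}


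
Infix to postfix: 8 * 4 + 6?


Left to right (same or higher precedence on left)
Postfix: 8 4 * 6 +


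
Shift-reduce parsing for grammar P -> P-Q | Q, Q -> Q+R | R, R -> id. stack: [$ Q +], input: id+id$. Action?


no handle; shift 'id'
Action: shift


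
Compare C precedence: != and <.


'<' is relational (level 7); '!=' is equality (level 6)
Higher level binds tighter
'<' has higher precedence than '!='


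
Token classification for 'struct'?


Pattern: reserved word
Type: KEYWORD


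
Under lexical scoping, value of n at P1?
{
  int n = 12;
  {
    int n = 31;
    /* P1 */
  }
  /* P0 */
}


n declared in the same block as P1
n = 31


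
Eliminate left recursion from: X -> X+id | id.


Left-recursive alternatives: X+id; non-recursive: id
Introduce X': X -> idX', X' -> +idX' | ε


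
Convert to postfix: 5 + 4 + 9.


Left to right (same or higher precedence on left)
Postfix: 5 4 + 9 +


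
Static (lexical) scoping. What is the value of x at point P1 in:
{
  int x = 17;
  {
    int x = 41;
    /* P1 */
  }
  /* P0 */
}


x declared in the same block as P1
x = 41


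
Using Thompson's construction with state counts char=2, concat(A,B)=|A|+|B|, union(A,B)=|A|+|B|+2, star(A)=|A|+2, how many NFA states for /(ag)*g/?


Syntax tree has 3 char leaf(s), 0 union(s), 1 star(s)
chars contribute 3×2 = 6; each union adds +2; each star adds +2
Total: 6 + 0 + 2 = 8 states


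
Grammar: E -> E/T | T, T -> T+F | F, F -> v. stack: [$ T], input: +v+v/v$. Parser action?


shift '+' to continue T -> T+F
Action: shift


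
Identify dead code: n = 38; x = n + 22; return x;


n is read by x's definition; x is returned
No dead code


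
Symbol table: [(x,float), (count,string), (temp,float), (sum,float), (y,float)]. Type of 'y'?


Lookup 'y' → type float


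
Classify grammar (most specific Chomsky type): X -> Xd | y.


Left-linear: every RHS is a terminal or one nonterminal followed by a terminal
Classification: Type 3 (Regular)


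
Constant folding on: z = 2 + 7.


2 + 7 = 9 at compile time
Optimized: z = 9


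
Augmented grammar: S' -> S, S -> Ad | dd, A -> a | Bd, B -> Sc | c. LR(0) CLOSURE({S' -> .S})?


Start: S' -> .S
For each item with dot before a nonterminal B, add B -> .γ for every B-production
Closure: [S' -> .S, S -> .Ad, S -> .dd, A -> .a, A -> .Bd, B -> .Sc, B -> .c]


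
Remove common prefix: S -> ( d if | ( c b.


Common prefix: '('
Factored: S -> ( S', S' -> d if | c b


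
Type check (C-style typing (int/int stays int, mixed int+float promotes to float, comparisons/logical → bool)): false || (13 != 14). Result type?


Operand types: bool || bool
Rule: logical operators take bool operands and yield bool
Result type: bool


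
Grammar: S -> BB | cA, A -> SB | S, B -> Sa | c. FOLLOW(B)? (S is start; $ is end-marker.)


$ ∈ FOLLOW(S). For each A -> αBβ: add FIRST(β)\{ε} to FOLLOW(B); if β nullable, add FOLLOW(A).
FOLLOW(B) = {$, a, c}


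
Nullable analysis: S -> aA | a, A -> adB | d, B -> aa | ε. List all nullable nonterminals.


A nonterminal is nullable iff some alternative derives ε (directly, or every symbol in it is nullable)
Nullable: {B}


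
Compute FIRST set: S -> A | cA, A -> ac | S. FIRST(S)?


Per alternative of S: FIRST(A) = {a, c}; FIRST(cA) = {c}
FIRST(S) = {a, c}


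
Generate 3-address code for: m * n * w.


Break into single-operator statements:
t1 = m * n
t2 = t1 * w


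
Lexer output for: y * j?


Scan left to right, longest-match per lexeme
Tokens: ID(y), OP(*), ID(j)


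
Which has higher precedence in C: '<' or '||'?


'<' is relational (level 7); '||' is logical OR (level 1)
Higher level binds tighter
'<' has higher precedence than '||'


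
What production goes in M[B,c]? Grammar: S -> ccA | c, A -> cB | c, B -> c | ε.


For [B, c]: 'c' ∈ FIRST(c)
Entry: B -> c


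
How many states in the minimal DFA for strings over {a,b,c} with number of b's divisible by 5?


Track (count of b) mod 5: states 0..4, accept at 0
Minimal DFA: 5 states


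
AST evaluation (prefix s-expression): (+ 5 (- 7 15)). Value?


Evaluate inner: (- 7 15) = -8
Evaluate root: (+ 5 -8) = -3
Result: -3


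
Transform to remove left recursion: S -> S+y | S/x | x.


Left-recursive alternatives: S+y, S/x; non-recursive: x
Introduce S': S -> xS', S' -> +yS' | /xS' | ε


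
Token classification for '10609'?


Pattern: digits only
Type: INTEGER_LITERAL


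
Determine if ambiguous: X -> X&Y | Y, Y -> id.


precedence layered via separate nonterminal Y: deterministic
Unambiguous


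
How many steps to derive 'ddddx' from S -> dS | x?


Derivation: S => dS => ddS => dddS => ddddS => ddddx
Steps: 5


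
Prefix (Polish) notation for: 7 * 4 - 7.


left-to-right (same/higher precedence on left): tree is (- (* 7 4) 7)
Prefix: - * 7 4 7


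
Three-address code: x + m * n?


Break into single-operator statements:
t1 = m * n
t2 = x + t1


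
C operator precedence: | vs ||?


'|' is bitwise OR (level 3); '||' is logical OR (level 1)
Higher level binds tighter
'|' has higher precedence than '||'


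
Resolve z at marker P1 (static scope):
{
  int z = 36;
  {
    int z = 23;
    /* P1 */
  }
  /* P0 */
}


z declared in the same block as P1
z = 23


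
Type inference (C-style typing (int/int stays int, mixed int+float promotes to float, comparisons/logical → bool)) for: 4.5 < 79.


Operand types: float < int
Rule: comparison yields bool
Result type: bool


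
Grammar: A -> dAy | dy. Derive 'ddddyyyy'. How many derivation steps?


Derivation: A => dAy => ddAyy => dddAyyy => ddddyyyy
Steps: 4


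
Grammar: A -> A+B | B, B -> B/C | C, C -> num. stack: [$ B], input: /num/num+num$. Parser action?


shift '/' to continue B -> B/C
Action: shift


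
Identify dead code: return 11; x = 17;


statement follows a return and is unreachable
Dead: 'x = 17'


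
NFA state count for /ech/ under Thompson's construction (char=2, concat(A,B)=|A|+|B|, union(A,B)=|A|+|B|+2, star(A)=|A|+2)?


Syntax tree has 3 char leaf(s), 0 union(s), 0 star(s)
chars contribute 3×2 = 6; each union adds +2; each star adds +2
Total: 6 + 0 + 0 = 6 states


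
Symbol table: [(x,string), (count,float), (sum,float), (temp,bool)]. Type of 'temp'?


Lookup 'temp' → type bool


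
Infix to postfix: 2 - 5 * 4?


* has higher precedence, evaluate 5*4 first
Postfix: 2 5 4 * -


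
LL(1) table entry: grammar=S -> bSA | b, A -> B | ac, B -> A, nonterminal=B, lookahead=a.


For [B, a]: 'a' ∈ FIRST(A)
Entry: B -> A


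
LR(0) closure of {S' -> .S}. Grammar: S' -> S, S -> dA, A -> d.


Start: S' -> .S
For each item with dot before a nonterminal B, add B -> .γ for every B-production
Closure: [S' -> .S, S -> .dA]


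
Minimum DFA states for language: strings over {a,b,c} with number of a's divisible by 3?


Track (count of a) mod 3: states 0..2, accept at 0
Minimal DFA: 3 states


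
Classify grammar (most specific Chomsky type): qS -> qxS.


LHS has context (more than one symbol) and |LHS| ≤ |RHS|
Classification: Type 1 (Context-Sensitive)


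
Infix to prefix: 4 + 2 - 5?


left-to-right (same/higher precedence on left): tree is (- (+ 4 2) 5)
Prefix: - + 4 2 5


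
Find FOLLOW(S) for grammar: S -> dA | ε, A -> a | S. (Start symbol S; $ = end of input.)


$ ∈ FOLLOW(S). For each A -> αBβ: add FIRST(β)\{ε} to FOLLOW(B); if β nullable, add FOLLOW(A).
FOLLOW(S) = {$}


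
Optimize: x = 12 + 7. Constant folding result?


12 + 7 = 19 at compile time
Optimized: x = 19


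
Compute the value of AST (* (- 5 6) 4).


Evaluate inner: (- 5 6) = -1
Evaluate root: (* -1 4) = -4
Result: -4


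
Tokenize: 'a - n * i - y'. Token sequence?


Scan left to right, longest-match per lexeme
Tokens: ID(a), OP(-), ID(n), OP(*), ID(i), OP(-), ID(y)


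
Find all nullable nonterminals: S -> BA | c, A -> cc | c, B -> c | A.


A nonterminal is nullable iff some alternative derives ε (directly, or every symbol in it is nullable)
Nullable: {}


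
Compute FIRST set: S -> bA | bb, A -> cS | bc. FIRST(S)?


Per alternative of S: FIRST(bA) = {b}; FIRST(bb) = {b}
FIRST(S) = {b}


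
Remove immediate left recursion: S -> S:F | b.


Left-recursive alternatives: S:F; non-recursive: b
Introduce S': S -> bS', S' -> :FS' | ε


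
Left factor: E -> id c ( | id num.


Common prefix: 'id'
Factored: E -> id E', E' -> c ( | num


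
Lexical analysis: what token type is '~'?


Pattern: operator symbol
Type: OPERATOR


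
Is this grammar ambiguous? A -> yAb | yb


balanced y^n…b^n: each string has a unique parse
Unambiguous


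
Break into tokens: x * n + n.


Scan left to right, longest-match per lexeme
Tokens: ID(x), OP(*), ID(n), OP(+), ID(n)


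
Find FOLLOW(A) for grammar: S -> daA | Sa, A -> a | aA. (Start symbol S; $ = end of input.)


$ ∈ FOLLOW(S). For each A -> αBβ: add FIRST(β)\{ε} to FOLLOW(B); if β nullable, add FOLLOW(A).
FOLLOW(A) = {$, a}


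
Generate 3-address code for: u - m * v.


Break into single-operator statements:
t1 = m * v
t2 = u - t1


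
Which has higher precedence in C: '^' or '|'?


'^' is bitwise XOR (level 4); '|' is bitwise OR (level 3)
Higher level binds tighter
'^' has higher precedence than '|'


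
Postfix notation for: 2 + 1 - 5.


Left to right (same or higher precedence on left)
Postfix: 2 1 + 5 -


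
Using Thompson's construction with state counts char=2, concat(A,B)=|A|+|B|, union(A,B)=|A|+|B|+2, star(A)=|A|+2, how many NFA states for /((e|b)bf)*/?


Syntax tree has 4 char leaf(s), 1 union(s), 1 star(s)
chars contribute 4×2 = 8; each union adds +2; each star adds +2
Total: 8 + 2 + 2 = 12 states


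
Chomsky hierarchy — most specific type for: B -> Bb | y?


Left-linear: every RHS is a terminal or one nonterminal followed by a terminal
Classification: Type 3 (Regular)


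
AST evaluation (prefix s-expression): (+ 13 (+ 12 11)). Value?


Evaluate inner: (+ 12 11) = 23
Evaluate root: (+ 13 23) = 36
Result: 36


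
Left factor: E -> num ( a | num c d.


Common prefix: 'num'
Factored: E -> num E', E' -> ( a | c d


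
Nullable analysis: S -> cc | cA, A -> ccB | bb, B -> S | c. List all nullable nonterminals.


A nonterminal is nullable iff some alternative derives ε (directly, or every symbol in it is nullable)
Nullable: {}


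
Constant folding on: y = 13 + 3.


13 + 3 = 16 at compile time
Optimized: y = 16


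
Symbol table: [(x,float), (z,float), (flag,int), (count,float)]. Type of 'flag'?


Lookup 'flag' → type int


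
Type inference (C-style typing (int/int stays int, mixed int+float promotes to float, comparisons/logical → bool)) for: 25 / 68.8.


Operand types: int / float
Rule: mixed int/float promotes to float; int/int stays int
Result type: float


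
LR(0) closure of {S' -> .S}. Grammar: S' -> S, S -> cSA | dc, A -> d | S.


Start: S' -> .S
For each item with dot before a nonterminal B, add B -> .γ for every B-production
Closure: [S' -> .S, S -> .cSA, S -> .dc]


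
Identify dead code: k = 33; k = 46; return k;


first assignment to k is overwritten before any read
Dead: 'k = 33'


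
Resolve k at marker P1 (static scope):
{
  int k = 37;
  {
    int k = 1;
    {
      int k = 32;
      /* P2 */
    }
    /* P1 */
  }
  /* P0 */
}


k declared in the same block as P1
k = 1


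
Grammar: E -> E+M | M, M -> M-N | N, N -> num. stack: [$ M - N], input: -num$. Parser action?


handle 'M-N' on top
Action: reduce (M -> M-N)


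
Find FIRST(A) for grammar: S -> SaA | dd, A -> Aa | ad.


Per alternative of A: FIRST(Aa) = {a}; FIRST(ad) = {a}
FIRST(A) = {a}


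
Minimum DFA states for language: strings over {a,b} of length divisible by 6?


Track length mod 6: states 0..5, accept at 0
Minimal DFA: 6 states


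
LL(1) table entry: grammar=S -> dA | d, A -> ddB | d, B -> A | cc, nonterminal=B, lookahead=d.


For [B, d]: 'd' ∈ FIRST(A)
Entry: B -> A


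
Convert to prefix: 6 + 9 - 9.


left-to-right (same/higher precedence on left): tree is (- (+ 6 9) 9)
Prefix: - + 6 9 9


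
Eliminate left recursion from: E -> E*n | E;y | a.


Left-recursive alternatives: E*n, E;y; non-recursive: a
Introduce E': E -> aE', E' -> *nE' | ;yE' | ε


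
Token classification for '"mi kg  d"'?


Pattern: double-quoted sequence
Type: STRING_LITERAL


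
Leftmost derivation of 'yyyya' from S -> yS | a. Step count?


Derivation: S => yS => yyS => yyyS => yyyyS => yyyya
Steps: 5


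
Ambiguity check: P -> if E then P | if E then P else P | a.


dangling else: 'if E then if E then a else a' parses two ways
Ambiguous


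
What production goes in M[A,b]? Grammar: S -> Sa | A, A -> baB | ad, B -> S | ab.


For [A, b]: 'b' ∈ FIRST(baB)
Entry: A -> baB


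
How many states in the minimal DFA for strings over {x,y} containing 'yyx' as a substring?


KMP-style automaton: 3 progress states + 1 absorbing accept = 4
Minimal DFA: 4 states


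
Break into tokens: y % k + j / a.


Scan left to right, longest-match per lexeme
Tokens: ID(y), OP(%), ID(k), OP(+), ID(j), OP(/), ID(a)


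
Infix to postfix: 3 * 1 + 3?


Left to right (same or higher precedence on left)
Postfix: 3 1 * 3 +


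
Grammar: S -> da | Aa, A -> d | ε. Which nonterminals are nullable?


A nonterminal is nullable iff some alternative derives ε (directly, or every symbol in it is nullable)
Nullable: {A}


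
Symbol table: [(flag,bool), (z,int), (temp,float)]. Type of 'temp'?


Lookup 'temp' → type float


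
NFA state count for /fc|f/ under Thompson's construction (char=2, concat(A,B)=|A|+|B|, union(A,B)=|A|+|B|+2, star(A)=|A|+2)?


Syntax tree has 3 char leaf(s), 1 union(s), 0 star(s)
chars contribute 3×2 = 6; each union adds +2; each star adds +2
Total: 6 + 2 + 0 = 8 states


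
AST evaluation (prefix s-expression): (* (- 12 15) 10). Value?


Evaluate inner: (- 12 15) = -3
Evaluate root: (* -3 10) = -30
Result: -30


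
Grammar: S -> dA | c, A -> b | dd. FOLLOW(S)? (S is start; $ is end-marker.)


$ ∈ FOLLOW(S). For each A -> αBβ: add FIRST(β)\{ε} to FOLLOW(B); if β nullable, add FOLLOW(A).
FOLLOW(S) = {$}


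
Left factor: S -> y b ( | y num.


Common prefix: 'y'
Factored: S -> y S', S' -> b ( | num


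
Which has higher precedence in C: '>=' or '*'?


'*' is multiplicative (level 10); '>=' is relational (level 7)
Higher level binds tighter
'*' has higher precedence than '>='


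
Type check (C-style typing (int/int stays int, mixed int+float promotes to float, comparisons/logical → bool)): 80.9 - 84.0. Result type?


Operand types: float - float
Rule: mixed int/float promotes to float; int/int stays int
Result type: float


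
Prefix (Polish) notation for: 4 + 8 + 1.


left-to-right (same/higher precedence on left): tree is (+ (+ 4 8) 1)
Prefix: + + 4 8 1


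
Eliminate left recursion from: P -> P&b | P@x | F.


Left-recursive alternatives: P&b, P@x; non-recursive: F
Introduce P': P -> FP', P' -> &bP' | @xP' | ε


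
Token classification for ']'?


Pattern: delimiter/punctuation
Type: PUNCTUATION


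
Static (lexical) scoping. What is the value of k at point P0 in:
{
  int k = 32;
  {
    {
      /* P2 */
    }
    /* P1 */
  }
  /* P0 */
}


k declared in the same block as P0
k = 32


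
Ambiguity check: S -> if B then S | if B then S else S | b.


dangling else: 'if B then if B then b else b' parses two ways
Ambiguous


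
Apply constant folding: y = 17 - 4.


17 - 4 = 13 at compile time
Optimized: y = 13


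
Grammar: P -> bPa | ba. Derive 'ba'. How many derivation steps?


Derivation: P => ba
Steps: 1


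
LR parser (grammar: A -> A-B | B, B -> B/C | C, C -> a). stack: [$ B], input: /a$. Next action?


shift '/' to continue B -> B/C
Action: shift


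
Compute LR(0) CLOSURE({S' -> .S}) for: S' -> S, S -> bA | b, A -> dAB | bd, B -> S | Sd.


Start: S' -> .S
For each item with dot before a nonterminal B, add B -> .γ for every B-production
Closure: [S' -> .S, S -> .bA, S -> .b]


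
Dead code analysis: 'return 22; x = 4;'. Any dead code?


statement follows a return and is unreachable
Dead: 'x = 4'


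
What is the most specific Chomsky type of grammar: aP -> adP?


LHS has context (more than one symbol) and |LHS| ≤ |RHS|
Classification: Type 1 (Context-Sensitive)


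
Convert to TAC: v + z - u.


Break into single-operator statements:
t1 = v + z
t2 = t1 - u


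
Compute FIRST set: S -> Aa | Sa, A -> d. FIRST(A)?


Per alternative of A: FIRST(d) = {d}
FIRST(A) = {d}


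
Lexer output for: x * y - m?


Scan left to right, longest-match per lexeme
Tokens: ID(x), OP(*), ID(y), OP(-), ID(m)


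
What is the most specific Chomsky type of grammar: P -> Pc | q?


Left-linear: every RHS is a terminal or one nonterminal followed by a terminal
Classification: Type 3 (Regular)


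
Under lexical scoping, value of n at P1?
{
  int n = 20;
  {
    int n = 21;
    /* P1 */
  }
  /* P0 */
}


n declared in the same block as P1
n = 21


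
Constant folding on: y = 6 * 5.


6 * 5 = 30 at compile time
Optimized: y = 30


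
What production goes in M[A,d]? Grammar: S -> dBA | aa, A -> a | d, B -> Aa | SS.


For [A, d]: 'd' ∈ FIRST(d)
Entry: A -> d


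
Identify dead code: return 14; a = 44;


statement follows a return and is unreachable
Dead: 'a = 44'


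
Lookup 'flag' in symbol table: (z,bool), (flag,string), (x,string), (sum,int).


Lookup 'flag' → type string


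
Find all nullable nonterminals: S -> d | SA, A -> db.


A nonterminal is nullable iff some alternative derives ε (directly, or every symbol in it is nullable)
Nullable: {}


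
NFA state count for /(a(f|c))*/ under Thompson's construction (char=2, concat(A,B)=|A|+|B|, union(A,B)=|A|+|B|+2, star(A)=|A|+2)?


Syntax tree has 3 char leaf(s), 1 union(s), 1 star(s)
chars contribute 3×2 = 6; each union adds +2; each star adds +2
Total: 6 + 2 + 2 = 10 states


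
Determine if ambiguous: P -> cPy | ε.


balanced c^n…y^n: each string has a unique parse
Unambiguous


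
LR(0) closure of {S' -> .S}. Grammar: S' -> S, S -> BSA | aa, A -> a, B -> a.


Start: S' -> .S
For each item with dot before a nonterminal B, add B -> .γ for every B-production
Closure: [S' -> .S, S -> .BSA, S -> .aa, B -> .a]


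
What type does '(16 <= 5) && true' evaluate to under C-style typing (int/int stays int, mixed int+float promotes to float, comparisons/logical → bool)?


Operand types: bool && bool
Rule: logical operators take bool operands and yield bool
Result type: bool


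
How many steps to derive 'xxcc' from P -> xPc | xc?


Derivation: P => xPc => xxcc
Steps: 2


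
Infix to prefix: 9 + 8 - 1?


left-to-right (same/higher precedence on left): tree is (- (+ 9 8) 1)
Prefix: - + 9 8 1


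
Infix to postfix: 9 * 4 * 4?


Left to right (same or higher precedence on left)
Postfix: 9 4 * 4 *


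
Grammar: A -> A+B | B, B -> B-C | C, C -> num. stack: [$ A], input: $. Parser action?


start symbol A on stack, input exhausted
Action: accept


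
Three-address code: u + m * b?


Break into single-operator statements:
t1 = m * b
t2 = u + t1


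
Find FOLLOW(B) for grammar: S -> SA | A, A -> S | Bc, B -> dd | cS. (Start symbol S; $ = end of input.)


$ ∈ FOLLOW(S). For each A -> αBβ: add FIRST(β)\{ε} to FOLLOW(B); if β nullable, add FOLLOW(A).
FOLLOW(B) = {c}


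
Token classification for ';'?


Pattern: delimiter/punctuation
Type: PUNCTUATION


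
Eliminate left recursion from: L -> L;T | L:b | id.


Left-recursive alternatives: L;T, L:b; non-recursive: id
Introduce L': L -> idL', L' -> ;TL' | :bL' | ε


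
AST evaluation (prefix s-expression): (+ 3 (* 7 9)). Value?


Evaluate inner: (* 7 9) = 63
Evaluate root: (+ 3 63) = 66
Result: 66


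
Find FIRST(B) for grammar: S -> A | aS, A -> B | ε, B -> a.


Per alternative of B: FIRST(a) = {a}
FIRST(B) = {a}


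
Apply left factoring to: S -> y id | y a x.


Common prefix: 'y'
Factored: S -> y S', S' -> id | a x


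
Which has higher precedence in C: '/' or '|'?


'/' is multiplicative (level 10); '|' is bitwise OR (level 3)
Higher level binds tighter
'/' has higher precedence than '|'


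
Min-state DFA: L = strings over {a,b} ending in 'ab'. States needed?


Track the longest suffix of input matching a prefix of 'ab': 3 classes (prefixes of length 0..2)
Minimal DFA: 3 states


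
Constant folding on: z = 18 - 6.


18 - 6 = 12 at compile time
Optimized: z = 12


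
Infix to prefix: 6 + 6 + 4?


left-to-right (same/higher precedence on left): tree is (+ (+ 6 6) 4)
Prefix: + + 6 6 4


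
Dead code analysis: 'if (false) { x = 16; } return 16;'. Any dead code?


condition is constant false, so the whole block is unreachable
Dead: 'if (false) { x = 16; }'


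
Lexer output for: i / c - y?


Scan left to right, longest-match per lexeme
Tokens: ID(i), OP(/), ID(c), OP(-), ID(y)


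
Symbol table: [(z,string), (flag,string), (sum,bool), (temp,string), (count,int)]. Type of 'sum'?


Lookup 'sum' → type bool


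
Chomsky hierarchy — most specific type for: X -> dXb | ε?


Single nonterminal LHS, but d^n b^n is not regular
Classification: Type 2 (Context-Free)


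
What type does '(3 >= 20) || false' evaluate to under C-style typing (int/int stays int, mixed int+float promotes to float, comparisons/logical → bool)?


Operand types: bool || bool
Rule: logical operators take bool operands and yield bool
Result type: bool


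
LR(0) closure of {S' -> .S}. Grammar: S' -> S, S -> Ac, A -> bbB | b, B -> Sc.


Start: S' -> .S
For each item with dot before a nonterminal B, add B -> .γ for every B-production
Closure: [S' -> .S, S -> .Ac, A -> .bbB, A -> .b]


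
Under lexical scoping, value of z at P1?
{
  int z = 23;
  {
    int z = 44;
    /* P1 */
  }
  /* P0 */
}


z declared in the same block as P1
z = 44


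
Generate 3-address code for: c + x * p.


Break into single-operator statements:
t1 = x * p
t2 = c + t1


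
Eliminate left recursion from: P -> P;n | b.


Left-recursive alternatives: P;n; non-recursive: b
Introduce P': P -> bP', P' -> ;nP' | ε


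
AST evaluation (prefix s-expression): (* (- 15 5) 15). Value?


Evaluate inner: (- 15 5) = 10
Evaluate root: (* 10 15) = 150
Result: 150


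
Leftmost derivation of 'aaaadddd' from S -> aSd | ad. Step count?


Derivation: S => aSd => aaSdd => aaaSddd => aaaadddd
Steps: 4


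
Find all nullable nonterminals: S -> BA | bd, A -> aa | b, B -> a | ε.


A nonterminal is nullable iff some alternative derives ε (directly, or every symbol in it is nullable)
Nullable: {B}


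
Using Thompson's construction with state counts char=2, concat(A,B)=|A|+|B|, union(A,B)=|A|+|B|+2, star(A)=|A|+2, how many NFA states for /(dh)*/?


Syntax tree has 2 char leaf(s), 0 union(s), 1 star(s)
chars contribute 2×2 = 4; each union adds +2; each star adds +2
Total: 4 + 0 + 2 = 6 states


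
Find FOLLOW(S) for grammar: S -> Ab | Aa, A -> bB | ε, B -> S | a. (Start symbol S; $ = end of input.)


$ ∈ FOLLOW(S). For each A -> αBβ: add FIRST(β)\{ε} to FOLLOW(B); if β nullable, add FOLLOW(A).
FOLLOW(S) = {$, a, b}


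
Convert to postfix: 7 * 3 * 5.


Left to right (same or higher precedence on left)
Postfix: 7 3 * 5 *


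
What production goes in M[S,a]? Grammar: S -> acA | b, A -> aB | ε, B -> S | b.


For [S, a]: 'a' ∈ FIRST(acA)
Entry: S -> acA


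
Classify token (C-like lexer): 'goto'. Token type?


Pattern: reserved word
Type: KEYWORD


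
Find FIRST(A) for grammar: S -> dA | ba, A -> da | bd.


Per alternative of A: FIRST(da) = {d}; FIRST(bd) = {b}
FIRST(A) = {b, d}


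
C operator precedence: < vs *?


'*' is multiplicative (level 10); '<' is relational (level 7)
Higher level binds tighter
'*' has higher precedence than '<'
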